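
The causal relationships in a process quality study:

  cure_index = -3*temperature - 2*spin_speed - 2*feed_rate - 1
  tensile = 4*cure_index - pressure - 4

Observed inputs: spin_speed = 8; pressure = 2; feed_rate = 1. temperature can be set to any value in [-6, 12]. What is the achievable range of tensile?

-226 to -10

Substituting into the cure_index equation gives cure_index = -3*temperature - 19.
Substituting into the tensile equation gives tensile = -12*temperature - 82.
Linear in temperature, so extremes are at the endpoints: temperature = -6 gives tensile = -10; temperature = 12 gives tensile = -226.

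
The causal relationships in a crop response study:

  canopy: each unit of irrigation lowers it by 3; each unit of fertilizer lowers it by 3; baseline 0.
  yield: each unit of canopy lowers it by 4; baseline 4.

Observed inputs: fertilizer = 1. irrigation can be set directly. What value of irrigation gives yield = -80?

Substituting into the canopy equation gives canopy = -3*irrigation - 3.
Substituting into the yield equation gives yield = 12*irrigation + 16.
Solve 12*irrigation + 16 = -80: irrigation = (-80 - 16) / 12 = -8.

irrigation = -8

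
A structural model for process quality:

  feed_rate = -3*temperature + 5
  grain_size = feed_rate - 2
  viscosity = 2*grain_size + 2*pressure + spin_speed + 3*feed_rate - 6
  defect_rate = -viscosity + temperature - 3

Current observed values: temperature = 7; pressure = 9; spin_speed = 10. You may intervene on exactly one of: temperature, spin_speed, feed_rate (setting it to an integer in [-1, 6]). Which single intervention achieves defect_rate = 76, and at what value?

Intervening on temperature: defect_rate = 16*temperature - 46. Reaching 76 requires temperature = 61/8, not an integer.
Intervening on spin_speed: with other inputs at their observed values, defect_rate = -spin_speed + 76. Solving for 76 gives spin_speed = 0, within [-1, 6].
Intervening on feed_rate: defect_rate = -5*feed_rate - 14. Reaching 76 requires feed_rate = -18, outside [-1, 6].

set spin_speed = 0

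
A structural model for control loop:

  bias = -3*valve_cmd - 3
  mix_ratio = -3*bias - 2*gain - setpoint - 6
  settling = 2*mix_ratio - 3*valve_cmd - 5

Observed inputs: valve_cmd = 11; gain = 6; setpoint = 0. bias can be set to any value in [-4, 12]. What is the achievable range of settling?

Intervening on bias fixes its value directly, overriding its dependence on valve_cmd.
Substituting into the mix_ratio equation gives mix_ratio = -3*bias - 18.
Substituting into the settling equation gives settling = -6*bias - 74.
Linear in bias, so extremes are at the endpoints: bias = -4 gives settling = -50; bias = 12 gives settling = -146.

-146 to -50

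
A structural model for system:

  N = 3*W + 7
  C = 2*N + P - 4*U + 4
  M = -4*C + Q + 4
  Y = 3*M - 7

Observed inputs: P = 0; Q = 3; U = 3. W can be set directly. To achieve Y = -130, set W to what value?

W = 1

Substituting into the C equation gives C = 6*W + 6.
Substituting into the M equation gives M = -24*W - 17.
So Y = -72*W - 58.
Solve -72*W - 58 = -130: W = (-130 + 58) / -72 = 1.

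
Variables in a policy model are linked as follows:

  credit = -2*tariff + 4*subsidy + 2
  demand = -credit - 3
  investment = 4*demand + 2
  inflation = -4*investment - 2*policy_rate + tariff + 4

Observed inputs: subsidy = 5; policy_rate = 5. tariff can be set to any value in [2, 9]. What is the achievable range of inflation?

107 to 324

Substituting into the credit equation gives credit = -2*tariff + 22.
demand becomes 2*tariff - 25.
Substituting into the investment equation gives investment = 8*tariff - 98.
inflation becomes -31*tariff + 386.
Linear in tariff, so extremes are at the endpoints: tariff = 2 gives inflation = 324; tariff = 9 gives inflation = 107.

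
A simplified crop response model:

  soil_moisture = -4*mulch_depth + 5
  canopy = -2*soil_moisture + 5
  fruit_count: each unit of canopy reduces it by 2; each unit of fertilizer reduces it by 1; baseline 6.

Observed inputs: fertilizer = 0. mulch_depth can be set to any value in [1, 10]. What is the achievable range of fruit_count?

Substituting into the canopy equation gives canopy = 8*mulch_depth - 5.
So fruit_count = -16*mulch_depth + 16.
Linear in mulch_depth, so extremes are at the endpoints: mulch_depth = 1 gives fruit_count = 0; mulch_depth = 10 gives fruit_count = -144.

-144 to 0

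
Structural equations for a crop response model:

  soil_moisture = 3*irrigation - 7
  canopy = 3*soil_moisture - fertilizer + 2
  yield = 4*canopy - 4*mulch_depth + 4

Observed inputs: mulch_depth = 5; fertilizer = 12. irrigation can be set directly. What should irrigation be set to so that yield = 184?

Substituting into the canopy equation gives canopy = 9*irrigation - 31.
Substituting into the yield equation gives yield = 36*irrigation - 140.
Solve 36*irrigation - 140 = 184: irrigation = (184 + 140) / 36 = 9.

irrigation = 9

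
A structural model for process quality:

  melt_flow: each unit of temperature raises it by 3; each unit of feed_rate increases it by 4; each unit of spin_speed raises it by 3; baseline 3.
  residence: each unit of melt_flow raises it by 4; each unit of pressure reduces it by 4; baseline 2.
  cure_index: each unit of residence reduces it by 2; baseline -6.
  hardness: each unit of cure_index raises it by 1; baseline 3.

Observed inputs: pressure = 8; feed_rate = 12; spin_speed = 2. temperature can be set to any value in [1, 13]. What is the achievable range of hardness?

Substituting into the melt_flow equation gives melt_flow = 3*temperature + 57.
Substituting into the residence equation gives residence = 12*temperature + 198.
cure_index becomes -24*temperature - 402.
Substituting into the hardness equation gives hardness = -24*temperature - 399.
Linear in temperature, so extremes are at the endpoints: temperature = 1 gives hardness = -423; temperature = 13 gives hardness = -711.

-711 to -423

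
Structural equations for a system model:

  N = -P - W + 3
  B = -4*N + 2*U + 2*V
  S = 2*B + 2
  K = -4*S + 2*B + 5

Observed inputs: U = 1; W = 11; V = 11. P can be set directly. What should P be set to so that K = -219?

P = -5

Substituting into the N equation gives N = -P - 8.
Substituting into the B equation gives B = 4*P + 56.
This gives S = 8*P + 114.
Substituting into the K equation gives K = -24*P - 339.
Solve -24*P - 339 = -219: P = (-219 + 339) / -24 = -5.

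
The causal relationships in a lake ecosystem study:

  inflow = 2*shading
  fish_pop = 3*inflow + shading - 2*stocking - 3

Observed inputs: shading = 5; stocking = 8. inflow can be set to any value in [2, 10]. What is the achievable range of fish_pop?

-8 to 16

Intervening on inflow fixes its value directly, overriding its dependence on shading.
Substituting into the fish_pop equation gives fish_pop = 3*inflow - 14.
Linear in inflow, so extremes are at the endpoints: inflow = 2 gives fish_pop = -8; inflow = 10 gives fish_pop = 16.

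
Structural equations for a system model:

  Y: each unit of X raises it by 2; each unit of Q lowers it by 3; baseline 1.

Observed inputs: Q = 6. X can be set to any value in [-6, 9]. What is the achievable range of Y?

Substituting into the Y equation gives Y = 2*X - 17.
Linear in X, so extremes are at the endpoints: X = -6 gives Y = -29; X = 9 gives Y = 1.

-29 to 1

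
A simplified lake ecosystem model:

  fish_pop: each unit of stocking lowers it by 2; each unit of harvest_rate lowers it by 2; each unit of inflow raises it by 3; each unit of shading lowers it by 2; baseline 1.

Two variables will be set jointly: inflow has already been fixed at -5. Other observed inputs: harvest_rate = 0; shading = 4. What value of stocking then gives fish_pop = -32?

stocking = 5

With inflow held at -5:
Substituting into the fish_pop equation gives fish_pop = -2*stocking - 22.
Solve -2*stocking - 22 = -32: stocking = (-32 + 22) / -2 = 5.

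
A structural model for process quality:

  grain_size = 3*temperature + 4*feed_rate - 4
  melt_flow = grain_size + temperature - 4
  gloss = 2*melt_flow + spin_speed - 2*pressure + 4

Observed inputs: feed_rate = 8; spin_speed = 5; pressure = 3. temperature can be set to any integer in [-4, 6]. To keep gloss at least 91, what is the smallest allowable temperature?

temperature = 5

Substituting into the grain_size equation gives grain_size = 3*temperature + 28.
Substituting into the melt_flow equation gives melt_flow = 4*temperature + 24.
So gloss = 8*temperature + 51.
Require 8*temperature + 51 ≥ 91, so temperature ≥ 5.
The smallest integer in [-4, 6] satisfying this is 5.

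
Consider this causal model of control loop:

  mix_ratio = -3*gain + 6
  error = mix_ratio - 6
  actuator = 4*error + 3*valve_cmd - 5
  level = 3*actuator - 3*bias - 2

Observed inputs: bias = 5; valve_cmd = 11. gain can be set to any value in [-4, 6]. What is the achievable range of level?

-149 to 211

Substituting into the error equation gives error = -3*gain.
So actuator = -12*gain + 28.
Substituting into the level equation gives level = -36*gain + 67.
Linear in gain, so extremes are at the endpoints: gain = -4 gives level = 211; gain = 6 gives level = -149.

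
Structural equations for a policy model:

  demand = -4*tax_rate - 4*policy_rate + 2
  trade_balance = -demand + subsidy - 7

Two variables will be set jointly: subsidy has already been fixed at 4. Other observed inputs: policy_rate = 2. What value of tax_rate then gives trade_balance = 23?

tax_rate = 5

With subsidy held at 4:
Substituting into the demand equation gives demand = -4*tax_rate - 6.
Substituting into the trade_balance equation gives trade_balance = 4*tax_rate + 3.
Solve 4*tax_rate + 3 = 23: tax_rate = (23 - 3) / 4 = 5.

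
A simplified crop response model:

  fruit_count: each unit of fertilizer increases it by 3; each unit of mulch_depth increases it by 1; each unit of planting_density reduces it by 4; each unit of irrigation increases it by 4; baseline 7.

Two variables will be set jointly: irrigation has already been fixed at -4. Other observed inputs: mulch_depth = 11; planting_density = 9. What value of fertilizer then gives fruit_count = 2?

fertilizer = 12

With irrigation held at -4:
Substituting into the fruit_count equation gives fruit_count = 3*fertilizer - 34.
Solve 3*fertilizer - 34 = 2: fertilizer = (2 + 34) / 3 = 12.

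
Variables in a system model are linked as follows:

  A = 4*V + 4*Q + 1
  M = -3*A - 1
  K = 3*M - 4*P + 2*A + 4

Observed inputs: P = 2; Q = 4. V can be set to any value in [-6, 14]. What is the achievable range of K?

Substituting into the A equation gives A = 4*V + 17.
So M = -12*V - 52.
Substituting into the K equation gives K = -28*V - 126.
Linear in V, so extremes are at the endpoints: V = -6 gives K = 42; V = 14 gives K = -518.

-518 to 42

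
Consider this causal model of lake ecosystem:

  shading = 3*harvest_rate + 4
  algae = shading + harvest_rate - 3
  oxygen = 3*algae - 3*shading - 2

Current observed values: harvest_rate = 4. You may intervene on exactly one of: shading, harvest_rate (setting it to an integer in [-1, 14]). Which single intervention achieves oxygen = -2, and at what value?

Intervening on shading: the paths from shading to oxygen cancel (net effect zero), leaving oxygen = 1; -2 is unreachable this way.
Intervening on harvest_rate: with other inputs at their observed values, oxygen = 3*harvest_rate - 11. Solving for -2 gives harvest_rate = 3, within [-1, 14].

set harvest_rate = 3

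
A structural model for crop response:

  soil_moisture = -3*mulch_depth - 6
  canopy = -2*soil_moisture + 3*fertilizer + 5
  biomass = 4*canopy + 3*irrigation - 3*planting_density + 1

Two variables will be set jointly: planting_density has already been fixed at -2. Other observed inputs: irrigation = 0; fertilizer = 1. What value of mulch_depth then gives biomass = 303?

mulch_depth = 9

With planting_density held at -2:
Substituting into the canopy equation gives canopy = 6*mulch_depth + 20.
Substituting into the biomass equation gives biomass = 24*mulch_depth + 87.
Solve 24*mulch_depth + 87 = 303: mulch_depth = (303 - 87) / 24 = 9.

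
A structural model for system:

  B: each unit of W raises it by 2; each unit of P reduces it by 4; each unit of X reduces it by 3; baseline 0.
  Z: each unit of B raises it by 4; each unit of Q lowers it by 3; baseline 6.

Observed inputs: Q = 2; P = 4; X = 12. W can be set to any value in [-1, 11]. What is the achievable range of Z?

Substituting into the B equation gives B = 2*W - 52.
Substituting into the Z equation gives Z = 8*W - 208.
Linear in W, so extremes are at the endpoints: W = -1 gives Z = -216; W = 11 gives Z = -120.

-216 to -120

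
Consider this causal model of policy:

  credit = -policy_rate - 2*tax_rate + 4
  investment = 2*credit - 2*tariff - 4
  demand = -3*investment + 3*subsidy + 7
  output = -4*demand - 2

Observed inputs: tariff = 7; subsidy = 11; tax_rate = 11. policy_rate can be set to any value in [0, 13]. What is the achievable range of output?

Substituting into the credit equation gives credit = -policy_rate - 18.
Substituting into the investment equation gives investment = -2*policy_rate - 54.
Substituting into the demand equation gives demand = 6*policy_rate + 202.
So output = -24*policy_rate - 810.
Linear in policy_rate, so extremes are at the endpoints: policy_rate = 0 gives output = -810; policy_rate = 13 gives output = -1122.

-1122 to -810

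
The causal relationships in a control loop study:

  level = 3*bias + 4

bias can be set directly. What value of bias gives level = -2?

Solve 3*bias + 4 = -2: bias = (-2 - 4) / 3 = -2.

bias = -2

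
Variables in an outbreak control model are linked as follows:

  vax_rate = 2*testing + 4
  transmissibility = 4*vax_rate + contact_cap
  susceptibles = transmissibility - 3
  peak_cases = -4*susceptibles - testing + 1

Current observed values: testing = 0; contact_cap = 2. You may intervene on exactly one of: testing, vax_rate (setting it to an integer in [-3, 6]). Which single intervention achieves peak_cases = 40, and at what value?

set testing = -3

Intervening on testing: with other inputs at their observed values, peak_cases = -33*testing - 59. Solving for 40 gives testing = -3, within [-3, 6].
Intervening on vax_rate: peak_cases = -16*vax_rate + 5. Reaching 40 requires vax_rate = -35/16, not an integer.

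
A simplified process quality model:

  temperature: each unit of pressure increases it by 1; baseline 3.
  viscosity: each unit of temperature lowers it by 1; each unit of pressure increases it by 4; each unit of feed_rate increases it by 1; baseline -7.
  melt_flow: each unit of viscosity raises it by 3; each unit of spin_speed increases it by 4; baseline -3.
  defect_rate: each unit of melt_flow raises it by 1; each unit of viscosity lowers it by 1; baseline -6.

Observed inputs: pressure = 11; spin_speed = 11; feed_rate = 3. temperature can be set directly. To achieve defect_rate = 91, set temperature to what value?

Intervening on temperature fixes its value directly, overriding its dependence on pressure.
Substituting into the viscosity equation gives viscosity = -temperature + 40.
So melt_flow = -3*temperature + 161.
Substituting into the defect_rate equation gives defect_rate = -2*temperature + 115.
Solve -2*temperature + 115 = 91: temperature = (91 - 115) / -2 = 12.

temperature = 12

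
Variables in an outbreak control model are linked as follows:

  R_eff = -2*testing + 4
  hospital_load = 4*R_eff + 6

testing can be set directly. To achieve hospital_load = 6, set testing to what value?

testing = 2

Substituting into the hospital_load equation gives hospital_load = -8*testing + 22.
Solve -8*testing + 22 = 6: testing = (6 - 22) / -8 = 2.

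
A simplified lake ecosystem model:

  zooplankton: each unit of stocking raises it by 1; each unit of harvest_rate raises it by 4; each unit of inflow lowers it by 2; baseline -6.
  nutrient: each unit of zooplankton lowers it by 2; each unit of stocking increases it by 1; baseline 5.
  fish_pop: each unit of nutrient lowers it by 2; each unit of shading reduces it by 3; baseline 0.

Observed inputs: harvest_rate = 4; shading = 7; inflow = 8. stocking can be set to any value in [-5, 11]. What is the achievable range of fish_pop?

Substituting into the zooplankton equation gives zooplankton = stocking - 6.
This gives nutrient = -stocking + 17.
So fish_pop = 2*stocking - 55.
Linear in stocking, so extremes are at the endpoints: stocking = -5 gives fish_pop = -65; stocking = 11 gives fish_pop = -33.

-65 to -33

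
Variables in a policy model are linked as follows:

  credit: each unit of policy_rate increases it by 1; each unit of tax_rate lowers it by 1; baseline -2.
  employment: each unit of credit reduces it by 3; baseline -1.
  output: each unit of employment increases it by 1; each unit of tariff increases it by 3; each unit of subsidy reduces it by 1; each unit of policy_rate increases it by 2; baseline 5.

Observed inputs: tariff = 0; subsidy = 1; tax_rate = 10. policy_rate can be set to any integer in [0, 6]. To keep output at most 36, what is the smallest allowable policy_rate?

Substituting into the credit equation gives credit = policy_rate - 12.
This gives employment = -3*policy_rate + 35.
This gives output = -policy_rate + 39.
Require -policy_rate + 39 ≤ 36, so policy_rate ≥ 3.
The smallest integer in [0, 6] satisfying this is 3.

policy_rate = 3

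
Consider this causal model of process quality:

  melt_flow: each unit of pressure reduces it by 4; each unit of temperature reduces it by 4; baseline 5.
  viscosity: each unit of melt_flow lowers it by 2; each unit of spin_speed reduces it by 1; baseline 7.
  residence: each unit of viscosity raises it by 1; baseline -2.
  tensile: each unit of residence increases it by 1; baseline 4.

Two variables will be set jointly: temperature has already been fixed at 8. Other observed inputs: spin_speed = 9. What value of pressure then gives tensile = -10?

With temperature held at 8:
Substituting into the melt_flow equation gives melt_flow = -4*pressure - 27.
This gives viscosity = 8*pressure + 52.
Substituting into the residence equation gives residence = 8*pressure + 50.
Substituting into the tensile equation gives tensile = 8*pressure + 54.
Solve 8*pressure + 54 = -10: pressure = (-10 - 54) / 8 = -8.

pressure = -8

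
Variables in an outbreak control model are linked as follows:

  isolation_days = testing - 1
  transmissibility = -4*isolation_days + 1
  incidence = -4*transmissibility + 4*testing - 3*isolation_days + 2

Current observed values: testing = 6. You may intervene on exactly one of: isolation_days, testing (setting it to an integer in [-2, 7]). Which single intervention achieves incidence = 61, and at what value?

Intervening on isolation_days: with other inputs at their observed values, incidence = 13*isolation_days + 22. Solving for 61 gives isolation_days = 3, within [-2, 7].
Intervening on testing: incidence = 17*testing - 15. Reaching 61 requires testing = 76/17, not an integer.

set isolation_days = 3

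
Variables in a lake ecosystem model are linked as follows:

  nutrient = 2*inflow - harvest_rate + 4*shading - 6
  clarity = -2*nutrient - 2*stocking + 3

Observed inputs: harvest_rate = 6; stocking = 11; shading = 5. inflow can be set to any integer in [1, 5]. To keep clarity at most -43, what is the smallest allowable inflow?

inflow = 2

Substituting into the nutrient equation gives nutrient = 2*inflow + 8.
Substituting into the clarity equation gives clarity = -4*inflow - 35.
Require -4*inflow - 35 ≤ -43, so inflow ≥ 2.
The smallest integer in [1, 5] satisfying this is 2.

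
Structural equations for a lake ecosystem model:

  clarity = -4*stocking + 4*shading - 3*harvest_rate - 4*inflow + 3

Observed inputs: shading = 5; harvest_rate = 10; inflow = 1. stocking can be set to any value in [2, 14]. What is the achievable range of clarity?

-67 to -19

Substituting into the clarity equation gives clarity = -4*stocking - 11.
Linear in stocking, so extremes are at the endpoints: stocking = 2 gives clarity = -19; stocking = 14 gives clarity = -67.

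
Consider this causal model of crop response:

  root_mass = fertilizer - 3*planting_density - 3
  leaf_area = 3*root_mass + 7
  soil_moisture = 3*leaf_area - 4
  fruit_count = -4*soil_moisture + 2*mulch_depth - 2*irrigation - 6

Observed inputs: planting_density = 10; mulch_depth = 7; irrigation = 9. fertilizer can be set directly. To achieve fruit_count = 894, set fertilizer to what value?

Substituting into the root_mass equation gives root_mass = fertilizer - 33.
So leaf_area = 3*fertilizer - 92.
Substituting into the soil_moisture equation gives soil_moisture = 9*fertilizer - 280.
Substituting into the fruit_count equation gives fruit_count = -36*fertilizer + 1110.
Solve -36*fertilizer + 1110 = 894: fertilizer = (894 - 1110) / -36 = 6.

fertilizer = 6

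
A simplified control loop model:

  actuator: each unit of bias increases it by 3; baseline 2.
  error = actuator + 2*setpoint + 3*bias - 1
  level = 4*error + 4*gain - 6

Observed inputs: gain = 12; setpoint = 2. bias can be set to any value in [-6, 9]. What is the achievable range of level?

Substituting into the error equation gives error = 6*bias + 5.
Substituting into the level equation gives level = 24*bias + 62.
Linear in bias, so extremes are at the endpoints: bias = -6 gives level = -82; bias = 9 gives level = 278.

-82 to 278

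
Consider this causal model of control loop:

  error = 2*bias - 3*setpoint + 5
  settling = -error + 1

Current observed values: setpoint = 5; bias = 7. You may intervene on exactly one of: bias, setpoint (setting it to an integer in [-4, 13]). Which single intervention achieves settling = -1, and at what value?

Intervening on bias: with other inputs at their observed values, settling = -2*bias + 11. Solving for -1 gives bias = 6, within [-4, 13].
Intervening on setpoint: settling = 3*setpoint - 18. Reaching -1 requires setpoint = 17/3, not an integer.

set bias = 6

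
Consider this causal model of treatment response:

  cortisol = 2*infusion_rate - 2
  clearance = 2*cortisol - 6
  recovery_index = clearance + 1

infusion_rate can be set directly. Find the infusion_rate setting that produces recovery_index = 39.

Substituting into the clearance equation gives clearance = 4*infusion_rate - 10.
Substituting into the recovery_index equation gives recovery_index = 4*infusion_rate - 9.
Solve 4*infusion_rate - 9 = 39: infusion_rate = (39 + 9) / 4 = 12.

infusion_rate = 12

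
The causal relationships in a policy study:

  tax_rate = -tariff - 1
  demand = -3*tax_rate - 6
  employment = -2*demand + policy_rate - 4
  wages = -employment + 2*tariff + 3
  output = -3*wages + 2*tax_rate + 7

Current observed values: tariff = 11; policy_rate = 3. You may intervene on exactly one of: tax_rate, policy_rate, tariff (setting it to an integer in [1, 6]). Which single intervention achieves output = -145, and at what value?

set tariff = 6

Intervening on tax_rate: output = 20*tax_rate - 35. Reaching -145 requires tax_rate = -11/2, not an integer.
Intervening on policy_rate: output = 3*policy_rate - 284. Reaching -145 requires policy_rate = 139/3, not an integer.
Intervening on tariff: with other inputs at their observed values, output = -26*tariff + 11. Solving for -145 gives tariff = 6, within [1, 6].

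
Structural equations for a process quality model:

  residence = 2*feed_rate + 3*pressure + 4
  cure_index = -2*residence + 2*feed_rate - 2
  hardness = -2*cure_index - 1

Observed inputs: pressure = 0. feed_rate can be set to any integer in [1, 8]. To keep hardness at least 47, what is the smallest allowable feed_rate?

Substituting into the residence equation gives residence = 2*feed_rate + 4.
cure_index becomes -2*feed_rate - 10.
So hardness = 4*feed_rate + 19.
Require 4*feed_rate + 19 ≥ 47, so feed_rate ≥ 7.
The smallest integer in [1, 8] satisfying this is 7.

feed_rate = 7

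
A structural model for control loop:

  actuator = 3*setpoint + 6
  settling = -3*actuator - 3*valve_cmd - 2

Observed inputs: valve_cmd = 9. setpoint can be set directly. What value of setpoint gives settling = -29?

Substituting into the settling equation gives settling = -9*setpoint - 47.
Solve -9*setpoint - 47 = -29: setpoint = (-29 + 47) / -9 = -2.

setpoint = -2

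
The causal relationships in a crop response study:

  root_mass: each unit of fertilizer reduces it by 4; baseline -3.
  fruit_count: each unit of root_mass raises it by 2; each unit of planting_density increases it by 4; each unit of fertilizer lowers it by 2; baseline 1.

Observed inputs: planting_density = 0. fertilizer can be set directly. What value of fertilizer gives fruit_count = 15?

fertilizer = -2

Substituting into the fruit_count equation gives fruit_count = -10*fertilizer - 5.
Solve -10*fertilizer - 5 = 15: fertilizer = (15 + 5) / -10 = -2.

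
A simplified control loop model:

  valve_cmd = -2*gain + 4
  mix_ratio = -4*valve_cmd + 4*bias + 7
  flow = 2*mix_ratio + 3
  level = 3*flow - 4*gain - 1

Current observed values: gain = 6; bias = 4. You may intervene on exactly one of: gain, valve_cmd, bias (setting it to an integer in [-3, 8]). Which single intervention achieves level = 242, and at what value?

Intervening on gain: level = 44*gain + 50. Reaching 242 requires gain = 48/11, not an integer.
Intervening on valve_cmd: level = -24*valve_cmd + 122. Reaching 242 requires valve_cmd = -5, outside [-3, 8].
Intervening on bias: with other inputs at their observed values, level = 24*bias + 218. Solving for 242 gives bias = 1, within [-3, 8].

set bias = 1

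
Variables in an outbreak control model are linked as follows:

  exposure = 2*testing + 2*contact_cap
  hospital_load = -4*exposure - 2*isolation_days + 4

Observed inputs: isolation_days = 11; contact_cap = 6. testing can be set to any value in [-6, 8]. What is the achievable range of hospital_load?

-130 to -18

Substituting into the exposure equation gives exposure = 2*testing + 12.
So hospital_load = -8*testing - 66.
Linear in testing, so extremes are at the endpoints: testing = -6 gives hospital_load = -18; testing = 8 gives hospital_load = -130.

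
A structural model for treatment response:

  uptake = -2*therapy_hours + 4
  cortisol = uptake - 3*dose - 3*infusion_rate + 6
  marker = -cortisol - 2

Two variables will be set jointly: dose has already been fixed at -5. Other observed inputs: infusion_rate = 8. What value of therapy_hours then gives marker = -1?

therapy_hours = 1

With dose held at -5:
Substituting into the cortisol equation gives cortisol = -2*therapy_hours + 1.
This gives marker = 2*therapy_hours - 3.
Solve 2*therapy_hours - 3 = -1: therapy_hours = (-1 + 3) / 2 = 1.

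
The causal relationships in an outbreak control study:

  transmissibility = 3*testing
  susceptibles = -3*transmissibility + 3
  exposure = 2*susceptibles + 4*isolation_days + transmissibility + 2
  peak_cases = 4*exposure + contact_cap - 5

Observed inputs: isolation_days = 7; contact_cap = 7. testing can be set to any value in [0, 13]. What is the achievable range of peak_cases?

-634 to 146

Substituting into the susceptibles equation gives susceptibles = -9*testing + 3.
Substituting into the exposure equation gives exposure = -15*testing + 36.
So peak_cases = -60*testing + 146.
Linear in testing, so extremes are at the endpoints: testing = 0 gives peak_cases = 146; testing = 13 gives peak_cases = -634.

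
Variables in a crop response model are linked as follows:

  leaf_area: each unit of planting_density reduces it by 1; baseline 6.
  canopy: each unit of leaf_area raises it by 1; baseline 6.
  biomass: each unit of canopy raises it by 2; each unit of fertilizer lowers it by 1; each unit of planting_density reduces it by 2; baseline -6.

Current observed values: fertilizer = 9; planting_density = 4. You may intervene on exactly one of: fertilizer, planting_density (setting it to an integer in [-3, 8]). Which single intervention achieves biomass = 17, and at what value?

Intervening on fertilizer: biomass = -fertilizer + 2. Reaching 17 requires fertilizer = -15, outside [-3, 8].
Intervening on planting_density: with other inputs at their observed values, biomass = -4*planting_density + 9. Solving for 17 gives planting_density = -2, within [-3, 8].

set planting_density = -2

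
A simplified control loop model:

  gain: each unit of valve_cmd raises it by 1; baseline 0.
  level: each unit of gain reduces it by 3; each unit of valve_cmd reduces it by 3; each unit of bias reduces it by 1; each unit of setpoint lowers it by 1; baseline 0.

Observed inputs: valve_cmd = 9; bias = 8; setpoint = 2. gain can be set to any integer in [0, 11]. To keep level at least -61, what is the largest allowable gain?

Intervening on gain fixes its value directly, overriding its dependence on valve_cmd.
Substituting into the level equation gives level = -3*gain - 37.
Require -3*gain - 37 ≥ -61, so gain ≤ 8.
The largest integer in [0, 11] satisfying this is 8.

gain = 8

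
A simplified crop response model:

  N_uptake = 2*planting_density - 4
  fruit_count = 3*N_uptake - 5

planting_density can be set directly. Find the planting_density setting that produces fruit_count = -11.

Substituting into the fruit_count equation gives fruit_count = 6*planting_density - 17.
Solve 6*planting_density - 17 = -11: planting_density = (-11 + 17) / 6 = 1.

planting_density = 1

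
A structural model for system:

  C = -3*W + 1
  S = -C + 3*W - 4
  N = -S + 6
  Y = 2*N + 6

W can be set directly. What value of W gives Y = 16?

Substituting into the S equation gives S = 6*W - 5.
Substituting into the N equation gives N = -6*W + 11.
So Y = -12*W + 28.
Solve -12*W + 28 = 16: W = (16 - 28) / -12 = 1.

W = 1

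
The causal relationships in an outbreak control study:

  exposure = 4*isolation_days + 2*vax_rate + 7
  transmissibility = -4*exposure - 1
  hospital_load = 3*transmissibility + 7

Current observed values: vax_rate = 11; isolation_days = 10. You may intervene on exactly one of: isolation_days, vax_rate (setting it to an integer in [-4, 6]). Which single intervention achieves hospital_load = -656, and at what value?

set vax_rate = 4

Intervening on isolation_days: hospital_load = -48*isolation_days - 344. Reaching -656 requires isolation_days = 13/2, not an integer.
Intervening on vax_rate: with other inputs at their observed values, hospital_load = -24*vax_rate - 560. Solving for -656 gives vax_rate = 4, within [-4, 6].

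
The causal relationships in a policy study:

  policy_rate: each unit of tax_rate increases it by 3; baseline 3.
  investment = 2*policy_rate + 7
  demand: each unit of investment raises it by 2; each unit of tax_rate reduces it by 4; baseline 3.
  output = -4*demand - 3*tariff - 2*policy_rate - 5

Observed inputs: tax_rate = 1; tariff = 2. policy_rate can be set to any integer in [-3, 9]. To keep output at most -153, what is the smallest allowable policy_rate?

policy_rate = 5

Intervening on policy_rate fixes its value directly, overriding its dependence on tax_rate.
Substituting into the demand equation gives demand = 4*policy_rate + 13.
output becomes -18*policy_rate - 63.
Require -18*policy_rate - 63 ≤ -153, so policy_rate ≥ 5.
The smallest integer in [-3, 9] satisfying this is 5.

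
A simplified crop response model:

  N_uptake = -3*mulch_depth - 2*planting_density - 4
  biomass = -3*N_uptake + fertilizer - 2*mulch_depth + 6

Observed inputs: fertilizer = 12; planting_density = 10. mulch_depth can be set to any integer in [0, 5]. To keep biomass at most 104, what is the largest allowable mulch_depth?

mulch_depth = 2

Substituting into the N_uptake equation gives N_uptake = -3*mulch_depth - 24.
Substituting into the biomass equation gives biomass = 7*mulch_depth + 90.
Require 7*mulch_depth + 90 ≤ 104, so mulch_depth ≤ 2.
The largest integer in [0, 5] satisfying this is 2.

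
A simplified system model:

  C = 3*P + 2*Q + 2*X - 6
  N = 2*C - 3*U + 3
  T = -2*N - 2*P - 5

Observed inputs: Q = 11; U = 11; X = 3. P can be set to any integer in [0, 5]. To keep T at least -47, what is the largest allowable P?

Substituting into the C equation gives C = 3*P + 22.
This gives N = 6*P + 14.
Substituting into the T equation gives T = -14*P - 33.
Require -14*P - 33 ≥ -47, so P ≤ 1.
The largest integer in [0, 5] satisfying this is 1.

P = 1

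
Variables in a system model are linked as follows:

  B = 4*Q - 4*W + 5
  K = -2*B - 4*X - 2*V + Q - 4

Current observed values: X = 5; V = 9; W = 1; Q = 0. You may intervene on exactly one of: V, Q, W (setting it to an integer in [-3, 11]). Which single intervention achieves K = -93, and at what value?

Intervening on V: K = -2*V - 26. Reaching -93 requires V = 67/2, not an integer.
Intervening on Q: with other inputs at their observed values, K = -7*Q - 44. Solving for -93 gives Q = 7, within [-3, 11].
Intervening on W: K = 8*W - 52. Reaching -93 requires W = -41/8, not an integer.

set Q = 7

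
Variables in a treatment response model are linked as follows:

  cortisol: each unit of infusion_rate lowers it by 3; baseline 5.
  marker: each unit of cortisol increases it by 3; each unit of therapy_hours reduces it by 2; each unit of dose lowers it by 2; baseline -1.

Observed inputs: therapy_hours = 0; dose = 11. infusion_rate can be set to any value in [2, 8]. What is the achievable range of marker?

-80 to -26

Substituting into the marker equation gives marker = -9*infusion_rate - 8.
Linear in infusion_rate, so extremes are at the endpoints: infusion_rate = 2 gives marker = -26; infusion_rate = 8 gives marker = -80.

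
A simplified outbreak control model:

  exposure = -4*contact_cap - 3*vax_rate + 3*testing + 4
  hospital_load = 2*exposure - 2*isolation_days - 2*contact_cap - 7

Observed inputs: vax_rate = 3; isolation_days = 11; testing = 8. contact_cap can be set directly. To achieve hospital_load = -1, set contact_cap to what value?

contact_cap = 1

Substituting into the exposure equation gives exposure = -4*contact_cap + 19.
Substituting into the hospital_load equation gives hospital_load = -10*contact_cap + 9.
Solve -10*contact_cap + 9 = -1: contact_cap = (-1 - 9) / -10 = 1.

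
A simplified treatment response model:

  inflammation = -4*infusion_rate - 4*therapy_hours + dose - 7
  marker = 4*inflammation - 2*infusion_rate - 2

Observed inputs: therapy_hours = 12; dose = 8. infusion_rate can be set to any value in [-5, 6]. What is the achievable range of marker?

Substituting into the inflammation equation gives inflammation = -4*infusion_rate - 47.
marker becomes -18*infusion_rate - 190.
Linear in infusion_rate, so extremes are at the endpoints: infusion_rate = -5 gives marker = -100; infusion_rate = 6 gives marker = -298.

-298 to -100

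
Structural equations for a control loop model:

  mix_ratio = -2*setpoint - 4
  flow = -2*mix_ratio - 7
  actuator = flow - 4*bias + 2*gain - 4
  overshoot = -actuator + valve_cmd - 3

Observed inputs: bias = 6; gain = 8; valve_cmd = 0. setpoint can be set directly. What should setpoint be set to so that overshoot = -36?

setpoint = 11

Substituting into the flow equation gives flow = 4*setpoint + 1.
So actuator = 4*setpoint - 11.
This gives overshoot = -4*setpoint + 8.
Solve -4*setpoint + 8 = -36: setpoint = (-36 - 8) / -4 = 11.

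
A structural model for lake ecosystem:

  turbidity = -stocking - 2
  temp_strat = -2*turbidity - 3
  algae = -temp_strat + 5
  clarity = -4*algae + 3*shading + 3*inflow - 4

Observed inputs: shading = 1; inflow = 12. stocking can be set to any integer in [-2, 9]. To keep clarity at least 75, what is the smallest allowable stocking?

Substituting into the temp_strat equation gives temp_strat = 2*stocking + 1.
algae becomes -2*stocking + 4.
clarity becomes 8*stocking + 19.
Require 8*stocking + 19 ≥ 75, so stocking ≥ 7.
The smallest integer in [-2, 9] satisfying this is 7.

stocking = 7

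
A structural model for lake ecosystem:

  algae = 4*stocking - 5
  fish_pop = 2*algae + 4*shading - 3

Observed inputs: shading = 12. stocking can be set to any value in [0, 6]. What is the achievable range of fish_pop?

Substituting into the fish_pop equation gives fish_pop = 8*stocking + 35.
Linear in stocking, so extremes are at the endpoints: stocking = 0 gives fish_pop = 35; stocking = 6 gives fish_pop = 83.

35 to 83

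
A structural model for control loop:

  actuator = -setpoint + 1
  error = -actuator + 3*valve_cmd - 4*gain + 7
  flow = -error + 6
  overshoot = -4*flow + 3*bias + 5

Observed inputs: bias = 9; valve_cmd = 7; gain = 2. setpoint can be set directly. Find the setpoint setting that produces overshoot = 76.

setpoint = -2

Substituting into the error equation gives error = setpoint + 19.
Substituting into the flow equation gives flow = -setpoint - 13.
So overshoot = 4*setpoint + 84.
Solve 4*setpoint + 84 = 76: setpoint = (76 - 84) / 4 = -2.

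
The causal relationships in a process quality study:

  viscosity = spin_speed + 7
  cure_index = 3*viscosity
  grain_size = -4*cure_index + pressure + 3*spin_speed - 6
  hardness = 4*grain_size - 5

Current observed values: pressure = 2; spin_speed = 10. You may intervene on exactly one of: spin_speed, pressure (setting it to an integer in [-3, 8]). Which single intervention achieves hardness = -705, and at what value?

set pressure = 5

Intervening on spin_speed: hardness = -36*spin_speed - 357. Reaching -705 requires spin_speed = 29/3, not an integer.
Intervening on pressure: with other inputs at their observed values, hardness = 4*pressure - 725. Solving for -705 gives pressure = 5, within [-3, 8].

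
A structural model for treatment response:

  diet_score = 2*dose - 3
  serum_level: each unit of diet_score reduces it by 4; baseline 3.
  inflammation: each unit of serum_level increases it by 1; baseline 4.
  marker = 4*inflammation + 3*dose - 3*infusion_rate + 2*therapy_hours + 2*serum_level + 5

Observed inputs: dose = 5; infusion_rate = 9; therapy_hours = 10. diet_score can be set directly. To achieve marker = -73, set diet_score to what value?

diet_score = 5

Intervening on diet_score fixes its value directly, overriding its dependence on dose.
Substituting into the inflammation equation gives inflammation = -4*diet_score + 7.
Substituting into the marker equation gives marker = -24*diet_score + 47.
Solve -24*diet_score + 47 = -73: diet_score = (-73 - 47) / -24 = 5.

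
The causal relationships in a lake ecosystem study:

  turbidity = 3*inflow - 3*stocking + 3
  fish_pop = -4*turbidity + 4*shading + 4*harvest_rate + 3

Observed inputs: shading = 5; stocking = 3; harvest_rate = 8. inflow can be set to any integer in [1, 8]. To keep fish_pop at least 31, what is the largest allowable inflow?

inflow = 4

Substituting into the turbidity equation gives turbidity = 3*inflow - 6.
Substituting into the fish_pop equation gives fish_pop = -12*inflow + 79.
Require -12*inflow + 79 ≥ 31, so inflow ≤ 4.
The largest integer in [1, 8] satisfying this is 4.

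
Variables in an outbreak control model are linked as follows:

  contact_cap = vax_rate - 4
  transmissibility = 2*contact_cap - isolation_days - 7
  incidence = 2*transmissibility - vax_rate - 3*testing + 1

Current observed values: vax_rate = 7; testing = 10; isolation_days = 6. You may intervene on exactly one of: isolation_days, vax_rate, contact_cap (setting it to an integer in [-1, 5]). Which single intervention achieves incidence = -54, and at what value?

set contact_cap = 2

Intervening on isolation_days: incidence = -2*isolation_days - 38. Reaching -54 requires isolation_days = 8, outside [-1, 5].
Intervening on vax_rate: incidence = 3*vax_rate - 71. Reaching -54 requires vax_rate = 17/3, not an integer.
Intervening on contact_cap: with other inputs at their observed values, incidence = 4*contact_cap - 62. Solving for -54 gives contact_cap = 2, within [-1, 5].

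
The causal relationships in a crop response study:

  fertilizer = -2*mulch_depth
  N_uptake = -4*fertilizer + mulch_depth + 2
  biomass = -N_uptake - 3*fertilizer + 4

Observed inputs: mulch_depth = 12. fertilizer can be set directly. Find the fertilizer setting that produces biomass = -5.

fertilizer = 5

Intervening on fertilizer fixes its value directly, overriding its dependence on mulch_depth.
Substituting into the N_uptake equation gives N_uptake = -4*fertilizer + 14.
This gives biomass = fertilizer - 10.
Solve fertilizer - 10 = -5: fertilizer = (-5 + 10) / 1 = 5.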